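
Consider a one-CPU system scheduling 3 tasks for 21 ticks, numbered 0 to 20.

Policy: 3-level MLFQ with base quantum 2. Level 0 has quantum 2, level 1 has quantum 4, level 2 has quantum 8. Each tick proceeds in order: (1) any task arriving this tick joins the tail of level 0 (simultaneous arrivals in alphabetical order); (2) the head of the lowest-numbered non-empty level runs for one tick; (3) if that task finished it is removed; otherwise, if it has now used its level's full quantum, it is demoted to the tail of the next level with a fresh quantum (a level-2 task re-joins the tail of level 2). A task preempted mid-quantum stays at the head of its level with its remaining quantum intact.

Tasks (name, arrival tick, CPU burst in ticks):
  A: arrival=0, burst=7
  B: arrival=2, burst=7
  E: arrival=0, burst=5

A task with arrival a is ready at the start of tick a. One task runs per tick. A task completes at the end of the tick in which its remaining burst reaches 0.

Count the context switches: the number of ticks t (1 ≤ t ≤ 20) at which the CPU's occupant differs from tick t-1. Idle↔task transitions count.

t=0: L0/L1/L2 = AE/-/- → run A
t=1: L0/L1/L2 = AE/-/- → run A
t=2: L0/L1/L2 = EB/A/- → run E
t=3: L0/L1/L2 = EB/A/- → run E
t=4: L0/L1/L2 = B/AE/- → run B
t=5: L0/L1/L2 = B/AE/- → run B
t=6: L0/L1/L2 = -/AEB/- → run A
t=7: L0/L1/L2 = -/AEB/- → run A
t=8: L0/L1/L2 = -/AEB/- → run A
t=9: L0/L1/L2 = -/AEB/- → run A
t=10: L0/L1/L2 = -/EB/A → run E
t=11: L0/L1/L2 = -/EB/A → run E
t=12: L0/L1/L2 = -/EB/A → run E
t=13: L0/L1/L2 = -/B/A → run B
t=14: L0/L1/L2 = -/B/A → run B
t=15: L0/L1/L2 = -/B/A → run B
t=16: L0/L1/L2 = -/B/A → run B
t=17: L0/L1/L2 = -/-/AB → run A
t=18: L0/L1/L2 = -/-/B → run B
t=19: (idle)
t=20: (idle)

context switches = 8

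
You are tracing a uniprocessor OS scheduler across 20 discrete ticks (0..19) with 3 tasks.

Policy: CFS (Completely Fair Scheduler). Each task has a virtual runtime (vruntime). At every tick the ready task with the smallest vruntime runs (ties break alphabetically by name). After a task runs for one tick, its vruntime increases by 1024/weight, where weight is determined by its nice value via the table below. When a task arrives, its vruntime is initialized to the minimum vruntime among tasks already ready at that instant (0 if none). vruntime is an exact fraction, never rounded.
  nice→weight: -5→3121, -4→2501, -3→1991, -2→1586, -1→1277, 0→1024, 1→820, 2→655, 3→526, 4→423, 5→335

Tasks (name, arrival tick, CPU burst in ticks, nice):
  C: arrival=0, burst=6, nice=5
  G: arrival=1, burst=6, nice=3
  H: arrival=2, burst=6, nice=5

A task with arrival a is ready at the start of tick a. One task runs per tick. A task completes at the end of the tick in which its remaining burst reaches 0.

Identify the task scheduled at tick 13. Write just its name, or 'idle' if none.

running at tick 13 = H

t=0: vr[C=0] → run C
t=1: vr[C=1024/335 G=1024/335] → run C
t=2: vr[C=2048/335 G=1024/335 H=1024/335] → run G
t=3: vr[C=2048/335 G=440832/88105 H=1024/335] → run H
t=4: vr[C=2048/335 G=440832/88105 H=2048/335] → run G
t=5: vr[C=2048/335 G=612352/88105 H=2048/335] → run C
t=6: vr[C=3072/335 G=612352/88105 H=2048/335] → run H
t=7: vr[C=3072/335 G=612352/88105 H=3072/335] → run G
t=8: vr[C=3072/335 G=783872/88105 H=3072/335] → run G
t=9: vr[C=3072/335 G=955392/88105 H=3072/335] → run C
t=10: vr[C=4096/335 G=955392/88105 H=3072/335] → run H
t=11: vr[C=4096/335 G=955392/88105 H=4096/335] → run G
t=12: vr[C=4096/335 G=1126912/88105 H=4096/335] → run C
t=13: vr[C=1024/67 G=1126912/88105 H=4096/335] → run H
t=14: vr[C=1024/67 G=1126912/88105 H=1024/67] → run G
t=15: vr[C=1024/67 H=1024/67] → run C
t=16: vr[H=1024/67] → run H
t=17: vr[H=6144/335] → run H
t=18: (idle)
t=19: (idle)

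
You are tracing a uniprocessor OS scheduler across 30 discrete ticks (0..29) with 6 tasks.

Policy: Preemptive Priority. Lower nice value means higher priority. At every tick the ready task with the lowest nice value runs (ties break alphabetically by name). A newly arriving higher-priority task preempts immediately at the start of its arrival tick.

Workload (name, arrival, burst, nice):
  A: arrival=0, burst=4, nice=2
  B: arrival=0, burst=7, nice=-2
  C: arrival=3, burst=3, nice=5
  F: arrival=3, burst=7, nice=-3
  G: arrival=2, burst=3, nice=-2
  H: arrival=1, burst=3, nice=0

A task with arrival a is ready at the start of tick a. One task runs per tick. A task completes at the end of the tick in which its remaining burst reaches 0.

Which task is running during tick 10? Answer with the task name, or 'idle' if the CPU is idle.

t=0: ready={A,B} → run B
t=1: ready={A,B,H} → run B
t=2: ready={A,B,G,H} → run B
t=3: ready={A,B,C,F,G,H} → run F
t=4: ready={A,B,C,F,G,H} → run F
t=5: ready={A,B,C,F,G,H} → run F
t=6: ready={A,B,C,F,G,H} → run F
t=7: ready={A,B,C,F,G,H} → run F
t=8: ready={A,B,C,F,G,H} → run F
t=9: ready={A,B,C,F,G,H} → run F
t=10: ready={A,B,C,G,H} → run B
t=11: ready={A,B,C,G,H} → run B
t=12: ready={A,B,C,G,H} → run B
t=13: ready={A,B,C,G,H} → run B
t=14: ready={A,C,G,H} → run G
t=15: ready={A,C,G,H} → run G
t=16: ready={A,C,G,H} → run G
t=17: ready={A,C,H} → run H
t=18: ready={A,C,H} → run H
t=19: ready={A,C,H} → run H
t=20: ready={A,C} → run A
t=21: ready={A,C} → run A
t=22: ready={A,C} → run A
t=23: ready={A,C} → run A
t=24: ready={C} → run C
t=25: ready={C} → run C
t=26: ready={C} → run C
t=27: (idle)
t=28: (idle)
t=29: (idle)

running at tick 10 = B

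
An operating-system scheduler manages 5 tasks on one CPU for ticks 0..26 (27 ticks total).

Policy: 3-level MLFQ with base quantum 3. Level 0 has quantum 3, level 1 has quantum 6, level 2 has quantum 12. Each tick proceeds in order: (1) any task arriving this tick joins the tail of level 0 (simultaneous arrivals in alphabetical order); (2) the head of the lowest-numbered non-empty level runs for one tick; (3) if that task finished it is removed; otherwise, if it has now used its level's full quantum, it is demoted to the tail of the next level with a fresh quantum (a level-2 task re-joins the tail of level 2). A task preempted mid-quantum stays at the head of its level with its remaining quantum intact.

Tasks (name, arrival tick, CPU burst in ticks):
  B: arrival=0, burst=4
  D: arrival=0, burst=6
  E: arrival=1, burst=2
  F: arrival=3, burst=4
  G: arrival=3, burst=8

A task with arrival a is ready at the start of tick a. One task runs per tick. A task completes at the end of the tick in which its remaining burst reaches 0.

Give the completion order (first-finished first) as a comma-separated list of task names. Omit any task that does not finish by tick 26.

t=0: L0/L1/L2 = BD/-/- → run B
t=1: L0/L1/L2 = BDE/-/- → run B
t=2: L0/L1/L2 = BDE/-/- → run B
t=3: L0/L1/L2 = DEFG/B/- → run D
t=4: L0/L1/L2 = DEFG/B/- → run D
t=5: L0/L1/L2 = DEFG/B/- → run D
t=6: L0/L1/L2 = EFG/BD/- → run E
t=7: L0/L1/L2 = EFG/BD/- → run E
t=8: L0/L1/L2 = FG/BD/- → run F
t=9: L0/L1/L2 = FG/BD/- → run F
t=10: L0/L1/L2 = FG/BD/- → run F
t=11: L0/L1/L2 = G/BDF/- → run G
t=12: L0/L1/L2 = G/BDF/- → run G
t=13: L0/L1/L2 = G/BDF/- → run G
t=14: L0/L1/L2 = -/BDFG/- → run B
t=15: L0/L1/L2 = -/DFG/- → run D
t=16: L0/L1/L2 = -/DFG/- → run D
t=17: L0/L1/L2 = -/DFG/- → run D
t=18: L0/L1/L2 = -/FG/- → run F
t=19: L0/L1/L2 = -/G/- → run G
t=20: L0/L1/L2 = -/G/- → run G
t=21: L0/L1/L2 = -/G/- → run G
t=22: L0/L1/L2 = -/G/- → run G
t=23: L0/L1/L2 = -/G/- → run G
t=24: (idle)
t=25: (idle)
t=26: (idle)

completion order = E, B, D, F, G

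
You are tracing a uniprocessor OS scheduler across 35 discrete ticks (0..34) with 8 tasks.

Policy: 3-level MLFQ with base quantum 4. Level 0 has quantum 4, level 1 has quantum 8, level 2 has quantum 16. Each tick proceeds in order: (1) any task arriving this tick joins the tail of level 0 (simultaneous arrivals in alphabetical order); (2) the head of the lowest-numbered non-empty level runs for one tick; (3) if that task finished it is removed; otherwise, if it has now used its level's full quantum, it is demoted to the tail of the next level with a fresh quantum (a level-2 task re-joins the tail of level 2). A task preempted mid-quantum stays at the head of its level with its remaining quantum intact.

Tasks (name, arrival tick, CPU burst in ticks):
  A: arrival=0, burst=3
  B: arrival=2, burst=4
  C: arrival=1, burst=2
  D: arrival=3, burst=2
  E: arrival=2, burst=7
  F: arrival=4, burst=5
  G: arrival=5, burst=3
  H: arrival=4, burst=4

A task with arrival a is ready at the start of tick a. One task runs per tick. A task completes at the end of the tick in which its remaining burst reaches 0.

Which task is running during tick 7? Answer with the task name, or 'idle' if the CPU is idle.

running at tick 7 = B

t=0: L0/L1/L2 = A/-/- → run A
t=1: L0/L1/L2 = AC/-/- → run A
t=2: L0/L1/L2 = ACBE/-/- → run A
t=3: L0/L1/L2 = CBED/-/- → run C
t=4: L0/L1/L2 = CBEDFH/-/- → run C
t=5: L0/L1/L2 = BEDFHG/-/- → run B
t=6: L0/L1/L2 = BEDFHG/-/- → run B
t=7: L0/L1/L2 = BEDFHG/-/- → run B
t=8: L0/L1/L2 = BEDFHG/-/- → run B
t=9: L0/L1/L2 = EDFHG/-/- → run E
t=10: L0/L1/L2 = EDFHG/-/- → run E
t=11: L0/L1/L2 = EDFHG/-/- → run E
t=12: L0/L1/L2 = EDFHG/-/- → run E
t=13: L0/L1/L2 = DFHG/E/- → run D
t=14: L0/L1/L2 = DFHG/E/- → run D
t=15: L0/L1/L2 = FHG/E/- → run F
t=16: L0/L1/L2 = FHG/E/- → run F
t=17: L0/L1/L2 = FHG/E/- → run F
t=18: L0/L1/L2 = FHG/E/- → run F
t=19: L0/L1/L2 = HG/EF/- → run H
t=20: L0/L1/L2 = HG/EF/- → run H
t=21: L0/L1/L2 = HG/EF/- → run H
t=22: L0/L1/L2 = HG/EF/- → run H
t=23: L0/L1/L2 = G/EF/- → run G
t=24: L0/L1/L2 = G/EF/- → run G
t=25: L0/L1/L2 = G/EF/- → run G
t=26: L0/L1/L2 = -/EF/- → run E
t=27: L0/L1/L2 = -/EF/- → run E
t=28: L0/L1/L2 = -/EF/- → run E
t=29: L0/L1/L2 = -/F/- → run F
t=30: (idle)
t=31: (idle)
t=32: (idle)
t=33: (idle)
t=34: (idle)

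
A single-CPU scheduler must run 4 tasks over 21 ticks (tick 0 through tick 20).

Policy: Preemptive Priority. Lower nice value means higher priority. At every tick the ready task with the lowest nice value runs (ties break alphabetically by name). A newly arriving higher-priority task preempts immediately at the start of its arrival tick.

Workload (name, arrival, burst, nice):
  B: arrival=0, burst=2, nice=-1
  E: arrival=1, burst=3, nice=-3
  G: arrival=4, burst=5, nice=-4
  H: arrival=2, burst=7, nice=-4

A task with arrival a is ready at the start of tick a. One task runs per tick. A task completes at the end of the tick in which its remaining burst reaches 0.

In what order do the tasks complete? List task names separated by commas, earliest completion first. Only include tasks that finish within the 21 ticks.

completion order = G, H, E, B

t=0: ready={B} → run B
t=1: ready={B,E} → run E
t=2: ready={B,E,H} → run H
t=3: ready={B,E,H} → run H
t=4: ready={B,E,G,H} → run G
t=5: ready={B,E,G,H} → run G
t=6: ready={B,E,G,H} → run G
t=7: ready={B,E,G,H} → run G
t=8: ready={B,E,G,H} → run G
t=9: ready={B,E,H} → run H
t=10: ready={B,E,H} → run H
t=11: ready={B,E,H} → run H
t=12: ready={B,E,H} → run H
t=13: ready={B,E,H} → run H
t=14: ready={B,E} → run E
t=15: ready={B,E} → run E
t=16: ready={B} → run B
t=17: (idle)
t=18: (idle)
t=19: (idle)
t=20: (idle)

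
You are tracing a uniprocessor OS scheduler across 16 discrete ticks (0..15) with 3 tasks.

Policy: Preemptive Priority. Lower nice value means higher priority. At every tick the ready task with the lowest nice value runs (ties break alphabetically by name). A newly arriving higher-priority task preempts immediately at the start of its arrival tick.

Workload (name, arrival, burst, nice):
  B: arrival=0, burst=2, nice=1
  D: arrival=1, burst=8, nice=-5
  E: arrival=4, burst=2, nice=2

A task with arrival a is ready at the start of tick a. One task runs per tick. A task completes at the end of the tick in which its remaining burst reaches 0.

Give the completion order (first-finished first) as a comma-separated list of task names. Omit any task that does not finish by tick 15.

completion order = D, B, E

t=0: ready={B} → run B
t=1: ready={B,D} → run D
t=2: ready={B,D} → run D
t=3: ready={B,D} → run D
t=4: ready={B,D,E} → run D
t=5: ready={B,D,E} → run D
t=6: ready={B,D,E} → run D
t=7: ready={B,D,E} → run D
t=8: ready={B,D,E} → run D
t=9: ready={B,E} → run B
t=10: ready={E} → run E
t=11: ready={E} → run E
t=12: (idle)
t=13: (idle)
t=14: (idle)
t=15: (idle)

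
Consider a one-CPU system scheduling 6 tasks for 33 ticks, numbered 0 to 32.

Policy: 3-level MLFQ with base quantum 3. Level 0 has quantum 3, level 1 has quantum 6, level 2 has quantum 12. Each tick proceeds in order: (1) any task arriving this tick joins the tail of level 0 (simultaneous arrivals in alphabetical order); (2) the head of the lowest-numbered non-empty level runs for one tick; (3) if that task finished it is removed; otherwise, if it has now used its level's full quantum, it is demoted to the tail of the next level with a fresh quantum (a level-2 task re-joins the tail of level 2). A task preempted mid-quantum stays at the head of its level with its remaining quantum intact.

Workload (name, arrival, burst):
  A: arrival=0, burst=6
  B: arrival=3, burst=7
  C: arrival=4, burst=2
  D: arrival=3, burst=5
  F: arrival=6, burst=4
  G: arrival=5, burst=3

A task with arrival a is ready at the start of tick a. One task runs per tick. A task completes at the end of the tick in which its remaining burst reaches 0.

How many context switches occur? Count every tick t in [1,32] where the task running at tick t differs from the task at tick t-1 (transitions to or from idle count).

t=0: L0/L1/L2 = A/-/- → run A
t=1: L0/L1/L2 = A/-/- → run A
t=2: L0/L1/L2 = A/-/- → run A
t=3: L0/L1/L2 = BD/A/- → run B
t=4: L0/L1/L2 = BDC/A/- → run B
t=5: L0/L1/L2 = BDCG/A/- → run B
t=6: L0/L1/L2 = DCGF/AB/- → run D
t=7: L0/L1/L2 = DCGF/AB/- → run D
t=8: L0/L1/L2 = DCGF/AB/- → run D
t=9: L0/L1/L2 = CGF/ABD/- → run C
t=10: L0/L1/L2 = CGF/ABD/- → run C
t=11: L0/L1/L2 = GF/ABD/- → run G
t=12: L0/L1/L2 = GF/ABD/- → run G
t=13: L0/L1/L2 = GF/ABD/- → run G
t=14: L0/L1/L2 = F/ABD/- → run F
t=15: L0/L1/L2 = F/ABD/- → run F
t=16: L0/L1/L2 = F/ABD/- → run F
t=17: L0/L1/L2 = -/ABDF/- → run A
t=18: L0/L1/L2 = -/ABDF/- → run A
t=19: L0/L1/L2 = -/ABDF/- → run A
t=20: L0/L1/L2 = -/BDF/- → run B
t=21: L0/L1/L2 = -/BDF/- → run B
t=22: L0/L1/L2 = -/BDF/- → run B
t=23: L0/L1/L2 = -/BDF/- → run B
t=24: L0/L1/L2 = -/DF/- → run D
t=25: L0/L1/L2 = -/DF/- → run D
t=26: L0/L1/L2 = -/F/- → run F
t=27: (idle)
t=28: (idle)
t=29: (idle)
t=30: (idle)
t=31: (idle)
t=32: (idle)

context switches = 10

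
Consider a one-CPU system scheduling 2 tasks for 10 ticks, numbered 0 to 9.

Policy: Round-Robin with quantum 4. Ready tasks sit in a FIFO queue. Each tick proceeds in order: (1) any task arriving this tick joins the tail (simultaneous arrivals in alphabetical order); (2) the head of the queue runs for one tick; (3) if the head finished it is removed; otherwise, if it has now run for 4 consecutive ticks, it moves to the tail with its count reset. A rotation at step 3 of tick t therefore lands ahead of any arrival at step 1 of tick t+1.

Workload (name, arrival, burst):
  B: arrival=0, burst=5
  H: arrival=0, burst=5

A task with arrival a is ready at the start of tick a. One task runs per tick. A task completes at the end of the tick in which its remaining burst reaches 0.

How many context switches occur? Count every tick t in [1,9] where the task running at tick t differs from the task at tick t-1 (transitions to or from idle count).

context switches = 3

t=0: queue=[B,H] q_used=0 → run B
t=1: queue=[B,H] q_used=1 → run B
t=2: queue=[B,H] q_used=2 → run B
t=3: queue=[B,H] q_used=3 → run B
t=4: queue=[H,B] q_used=0 → run H
t=5: queue=[H,B] q_used=1 → run H
t=6: queue=[H,B] q_used=2 → run H
t=7: queue=[H,B] q_used=3 → run H
t=8: queue=[B,H] q_used=0 → run B
t=9: queue=[H] q_used=0 → run H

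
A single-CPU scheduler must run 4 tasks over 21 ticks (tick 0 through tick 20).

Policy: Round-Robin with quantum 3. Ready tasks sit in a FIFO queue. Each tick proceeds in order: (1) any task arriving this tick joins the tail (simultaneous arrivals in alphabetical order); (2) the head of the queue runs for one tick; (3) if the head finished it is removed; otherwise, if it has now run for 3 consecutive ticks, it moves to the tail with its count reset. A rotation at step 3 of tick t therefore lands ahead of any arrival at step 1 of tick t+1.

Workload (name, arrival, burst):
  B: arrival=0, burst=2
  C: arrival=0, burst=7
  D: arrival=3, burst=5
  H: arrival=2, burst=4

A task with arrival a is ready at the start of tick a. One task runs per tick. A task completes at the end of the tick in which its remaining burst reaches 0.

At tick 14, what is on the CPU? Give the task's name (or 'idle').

running at tick 14 = H

t=0: queue=[B,C] q_used=0 → run B
t=1: queue=[B,C] q_used=1 → run B
t=2: queue=[C,H] q_used=0 → run C
t=3: queue=[C,H,D] q_used=1 → run C
t=4: queue=[C,H,D] q_used=2 → run C
t=5: queue=[H,D,C] q_used=0 → run H
t=6: queue=[H,D,C] q_used=1 → run H
t=7: queue=[H,D,C] q_used=2 → run H
t=8: queue=[D,C,H] q_used=0 → run D
t=9: queue=[D,C,H] q_used=1 → run D
t=10: queue=[D,C,H] q_used=2 → run D
t=11: queue=[C,H,D] q_used=0 → run C
t=12: queue=[C,H,D] q_used=1 → run C
t=13: queue=[C,H,D] q_used=2 → run C
t=14: queue=[H,D,C] q_used=0 → run H
t=15: queue=[D,C] q_used=0 → run D
t=16: queue=[D,C] q_used=1 → run D
t=17: queue=[C] q_used=0 → run C
t=18: (idle)
t=19: (idle)
t=20: (idle)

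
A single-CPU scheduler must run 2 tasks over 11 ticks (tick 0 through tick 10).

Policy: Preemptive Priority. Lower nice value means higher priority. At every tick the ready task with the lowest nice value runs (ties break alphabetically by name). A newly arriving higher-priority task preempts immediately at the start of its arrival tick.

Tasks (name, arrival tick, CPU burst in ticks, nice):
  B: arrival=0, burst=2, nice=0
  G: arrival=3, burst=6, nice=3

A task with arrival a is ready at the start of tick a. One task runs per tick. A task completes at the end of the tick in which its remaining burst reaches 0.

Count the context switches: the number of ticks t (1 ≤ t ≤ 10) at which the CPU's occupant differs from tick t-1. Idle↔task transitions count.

context switches = 3

t=0: ready={B} → run B
t=1: ready={B} → run B
t=2: (idle)
t=3: ready={G} → run G
t=4: ready={G} → run G
t=5: ready={G} → run G
t=6: ready={G} → run G
t=7: ready={G} → run G
t=8: ready={G} → run G
t=9: (idle)
t=10: (idle)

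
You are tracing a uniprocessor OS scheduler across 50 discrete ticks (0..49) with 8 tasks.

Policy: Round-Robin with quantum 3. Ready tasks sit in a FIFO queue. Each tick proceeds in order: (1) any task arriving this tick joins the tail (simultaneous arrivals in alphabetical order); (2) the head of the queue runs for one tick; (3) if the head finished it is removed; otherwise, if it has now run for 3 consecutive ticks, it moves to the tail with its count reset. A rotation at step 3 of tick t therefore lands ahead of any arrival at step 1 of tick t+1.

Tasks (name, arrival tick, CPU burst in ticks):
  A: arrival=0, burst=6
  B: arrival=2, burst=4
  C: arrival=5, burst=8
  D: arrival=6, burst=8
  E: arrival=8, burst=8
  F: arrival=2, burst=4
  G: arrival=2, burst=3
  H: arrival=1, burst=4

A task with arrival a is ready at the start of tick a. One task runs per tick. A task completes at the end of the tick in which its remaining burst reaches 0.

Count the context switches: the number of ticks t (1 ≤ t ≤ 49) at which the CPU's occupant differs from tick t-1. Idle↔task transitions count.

t=0: queue=[A] q_used=0 → run A
t=1: queue=[A,H] q_used=1 → run A
t=2: queue=[A,H,B,F,G] q_used=2 → run A
t=3: queue=[H,B,F,G,A] q_used=0 → run H
t=4: queue=[H,B,F,G,A] q_used=1 → run H
t=5: queue=[H,B,F,G,A,C] q_used=2 → run H
t=6: queue=[B,F,G,A,C,H,D] q_used=0 → run B
t=7: queue=[B,F,G,A,C,H,D] q_used=1 → run B
t=8: queue=[B,F,G,A,C,H,D,E] q_used=2 → run B
t=9: queue=[F,G,A,C,H,D,E,B] q_used=0 → run F
t=10: queue=[F,G,A,C,H,D,E,B] q_used=1 → run F
t=11: queue=[F,G,A,C,H,D,E,B] q_used=2 → run F
t=12: queue=[G,A,C,H,D,E,B,F] q_used=0 → run G
t=13: queue=[G,A,C,H,D,E,B,F] q_used=1 → run G
t=14: queue=[G,A,C,H,D,E,B,F] q_used=2 → run G
t=15: queue=[A,C,H,D,E,B,F] q_used=0 → run A
t=16: queue=[A,C,H,D,E,B,F] q_used=1 → run A
t=17: queue=[A,C,H,D,E,B,F] q_used=2 → run A
t=18: queue=[C,H,D,E,B,F] q_used=0 → run C
t=19: queue=[C,H,D,E,B,F] q_used=1 → run C
t=20: queue=[C,H,D,E,B,F] q_used=2 → run C
t=21: queue=[H,D,E,B,F,C] q_used=0 → run H
t=22: queue=[D,E,B,F,C] q_used=0 → run D
t=23: queue=[D,E,B,F,C] q_used=1 → run D
t=24: queue=[D,E,B,F,C] q_used=2 → run D
t=25: queue=[E,B,F,C,D] q_used=0 → run E
t=26: queue=[E,B,F,C,D] q_used=1 → run E
t=27: queue=[E,B,F,C,D] q_used=2 → run E
t=28: queue=[B,F,C,D,E] q_used=0 → run B
t=29: queue=[F,C,D,E] q_used=0 → run F
t=30: queue=[C,D,E] q_used=0 → run C
t=31: queue=[C,D,E] q_used=1 → run C
t=32: queue=[C,D,E] q_used=2 → run C
t=33: queue=[D,E,C] q_used=0 → run D
t=34: queue=[D,E,C] q_used=1 → run D
t=35: queue=[D,E,C] q_used=2 → run D
t=36: queue=[E,C,D] q_used=0 → run E
t=37: queue=[E,C,D] q_used=1 → run E
t=38: queue=[E,C,D] q_used=2 → run E
t=39: queue=[C,D,E] q_used=0 → run C
t=40: queue=[C,D,E] q_used=1 → run C
t=41: queue=[D,E] q_used=0 → run D
t=42: queue=[D,E] q_used=1 → run D
t=43: queue=[E] q_used=0 → run E
t=44: queue=[E] q_used=1 → run E
t=45: (idle)
t=46: (idle)
t=47: (idle)
t=48: (idle)
t=49: (idle)

context switches = 18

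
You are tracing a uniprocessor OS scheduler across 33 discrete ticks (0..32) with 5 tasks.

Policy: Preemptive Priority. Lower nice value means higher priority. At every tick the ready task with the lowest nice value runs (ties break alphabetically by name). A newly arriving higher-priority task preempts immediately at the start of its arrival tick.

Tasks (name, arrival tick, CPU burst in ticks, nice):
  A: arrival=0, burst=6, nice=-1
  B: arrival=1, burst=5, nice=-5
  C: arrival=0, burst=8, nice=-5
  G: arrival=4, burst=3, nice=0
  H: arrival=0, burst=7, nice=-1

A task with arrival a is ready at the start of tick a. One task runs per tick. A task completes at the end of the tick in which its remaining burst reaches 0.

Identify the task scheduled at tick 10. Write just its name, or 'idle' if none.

t=0: ready={A,C,H} → run C
t=1: ready={A,B,C,H} → run B
t=2: ready={A,B,C,H} → run B
t=3: ready={A,B,C,H} → run B
t=4: ready={A,B,C,G,H} → run B
t=5: ready={A,B,C,G,H} → run B
t=6: ready={A,C,G,H} → run C
t=7: ready={A,C,G,H} → run C
t=8: ready={A,C,G,H} → run C
t=9: ready={A,C,G,H} → run C
t=10: ready={A,C,G,H} → run C
t=11: ready={A,C,G,H} → run C
t=12: ready={A,C,G,H} → run C
t=13: ready={A,G,H} → run A
t=14: ready={A,G,H} → run A
t=15: ready={A,G,H} → run A
t=16: ready={A,G,H} → run A
t=17: ready={A,G,H} → run A
t=18: ready={A,G,H} → run A
t=19: ready={G,H} → run H
t=20: ready={G,H} → run H
t=21: ready={G,H} → run H
t=22: ready={G,H} → run H
t=23: ready={G,H} → run H
t=24: ready={G,H} → run H
t=25: ready={G,H} → run H
t=26: ready={G} → run G
t=27: ready={G} → run G
t=28: ready={G} → run G
t=29: (idle)
t=30: (idle)
t=31: (idle)
t=32: (idle)

running at tick 10 = C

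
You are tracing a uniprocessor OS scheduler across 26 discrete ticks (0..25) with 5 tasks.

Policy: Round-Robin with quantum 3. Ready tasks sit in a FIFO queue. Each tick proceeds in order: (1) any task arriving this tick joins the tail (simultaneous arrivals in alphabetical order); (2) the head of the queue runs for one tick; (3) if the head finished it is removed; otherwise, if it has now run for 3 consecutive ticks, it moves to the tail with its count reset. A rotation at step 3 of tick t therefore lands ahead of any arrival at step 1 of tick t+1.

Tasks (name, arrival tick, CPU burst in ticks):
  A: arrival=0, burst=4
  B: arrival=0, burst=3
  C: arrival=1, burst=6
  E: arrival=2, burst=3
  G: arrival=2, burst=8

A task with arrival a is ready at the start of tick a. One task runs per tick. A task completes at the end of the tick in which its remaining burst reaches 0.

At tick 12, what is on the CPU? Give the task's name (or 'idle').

t=0: queue=[A,B] q_used=0 → run A
t=1: queue=[A,B,C] q_used=1 → run A
t=2: queue=[A,B,C,E,G] q_used=2 → run A
t=3: queue=[B,C,E,G,A] q_used=0 → run B
t=4: queue=[B,C,E,G,A] q_used=1 → run B
t=5: queue=[B,C,E,G,A] q_used=2 → run B
t=6: queue=[C,E,G,A] q_used=0 → run C
t=7: queue=[C,E,G,A] q_used=1 → run C
t=8: queue=[C,E,G,A] q_used=2 → run C
t=9: queue=[E,G,A,C] q_used=0 → run E
t=10: queue=[E,G,A,C] q_used=1 → run E
t=11: queue=[E,G,A,C] q_used=2 → run E
t=12: queue=[G,A,C] q_used=0 → run G
t=13: queue=[G,A,C] q_used=1 → run G
t=14: queue=[G,A,C] q_used=2 → run G
t=15: queue=[A,C,G] q_used=0 → run A
t=16: queue=[C,G] q_used=0 → run C
t=17: queue=[C,G] q_used=1 → run C
t=18: queue=[C,G] q_used=2 → run C
t=19: queue=[G] q_used=0 → run G
t=20: queue=[G] q_used=1 → run G
t=21: queue=[G] q_used=2 → run G
t=22: queue=[G] q_used=0 → run G
t=23: queue=[G] q_used=1 → run G
t=24: (idle)
t=25: (idle)

running at tick 12 = G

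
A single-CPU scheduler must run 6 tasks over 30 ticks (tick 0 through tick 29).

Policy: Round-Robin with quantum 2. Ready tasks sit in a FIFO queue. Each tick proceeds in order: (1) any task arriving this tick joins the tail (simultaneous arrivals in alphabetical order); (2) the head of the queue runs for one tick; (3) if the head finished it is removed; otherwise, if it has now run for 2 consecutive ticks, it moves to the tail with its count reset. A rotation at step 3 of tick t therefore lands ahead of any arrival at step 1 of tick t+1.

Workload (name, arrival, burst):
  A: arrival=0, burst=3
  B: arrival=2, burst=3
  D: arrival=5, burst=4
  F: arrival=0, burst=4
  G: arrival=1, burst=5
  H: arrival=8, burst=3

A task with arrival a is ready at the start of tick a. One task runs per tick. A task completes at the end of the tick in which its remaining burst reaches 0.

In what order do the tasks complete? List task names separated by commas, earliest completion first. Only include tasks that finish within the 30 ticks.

completion order = A, F, B, D, G, H

t=0: queue=[A,F] q_used=0 → run A
t=1: queue=[A,F,G] q_used=1 → run A
t=2: queue=[F,G,A,B] q_used=0 → run F
t=3: queue=[F,G,A,B] q_used=1 → run F
t=4: queue=[G,A,B,F] q_used=0 → run G
t=5: queue=[G,A,B,F,D] q_used=1 → run G
t=6: queue=[A,B,F,D,G] q_used=0 → run A
t=7: queue=[B,F,D,G] q_used=0 → run B
t=8: queue=[B,F,D,G,H] q_used=1 → run B
t=9: queue=[F,D,G,H,B] q_used=0 → run F
t=10: queue=[F,D,G,H,B] q_used=1 → run F
t=11: queue=[D,G,H,B] q_used=0 → run D
t=12: queue=[D,G,H,B] q_used=1 → run D
t=13: queue=[G,H,B,D] q_used=0 → run G
t=14: queue=[G,H,B,D] q_used=1 → run G
t=15: queue=[H,B,D,G] q_used=0 → run H
t=16: queue=[H,B,D,G] q_used=1 → run H
t=17: queue=[B,D,G,H] q_used=0 → run B
t=18: queue=[D,G,H] q_used=0 → run D
t=19: queue=[D,G,H] q_used=1 → run D
t=20: queue=[G,H] q_used=0 → run G
t=21: queue=[H] q_used=0 → run H
t=22: (idle)
t=23: (idle)
t=24: (idle)
t=25: (idle)
t=26: (idle)
t=27: (idle)
t=28: (idle)
t=29: (idle)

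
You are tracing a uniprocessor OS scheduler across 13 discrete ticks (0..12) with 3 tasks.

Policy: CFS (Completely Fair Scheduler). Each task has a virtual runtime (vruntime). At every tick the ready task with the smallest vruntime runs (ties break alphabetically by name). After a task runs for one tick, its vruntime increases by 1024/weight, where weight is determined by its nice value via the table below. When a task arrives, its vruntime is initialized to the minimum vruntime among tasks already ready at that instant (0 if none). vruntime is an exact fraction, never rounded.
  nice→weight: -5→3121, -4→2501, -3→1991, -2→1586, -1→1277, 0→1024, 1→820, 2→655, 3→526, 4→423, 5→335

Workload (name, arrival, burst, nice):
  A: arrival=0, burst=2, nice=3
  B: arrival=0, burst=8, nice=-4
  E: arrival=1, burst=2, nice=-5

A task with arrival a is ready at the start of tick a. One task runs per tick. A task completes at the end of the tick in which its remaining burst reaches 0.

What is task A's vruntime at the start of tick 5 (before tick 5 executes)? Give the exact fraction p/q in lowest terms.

t=0: vr[A=0 B=0] → run A
t=1: vr[A=512/263 B=0 E=0] → run B
t=2: vr[A=512/263 B=1024/2501 E=0] → run E
t=3: vr[A=512/263 B=1024/2501 E=1024/3121] → run E
t=4: vr[A=512/263 B=1024/2501] → run B
t=5: vr[A=512/263 B=2048/2501] → run B
t=6: vr[A=512/263 B=3072/2501] → run B
t=7: vr[A=512/263 B=4096/2501] → run B
t=8: vr[A=512/263 B=5120/2501] → run A
t=9: vr[B=5120/2501] → run B
t=10: vr[B=6144/2501] → run B
t=11: vr[B=7168/2501] → run B
t=12: (idle)

vruntime(A, start of tick 5) = 512/263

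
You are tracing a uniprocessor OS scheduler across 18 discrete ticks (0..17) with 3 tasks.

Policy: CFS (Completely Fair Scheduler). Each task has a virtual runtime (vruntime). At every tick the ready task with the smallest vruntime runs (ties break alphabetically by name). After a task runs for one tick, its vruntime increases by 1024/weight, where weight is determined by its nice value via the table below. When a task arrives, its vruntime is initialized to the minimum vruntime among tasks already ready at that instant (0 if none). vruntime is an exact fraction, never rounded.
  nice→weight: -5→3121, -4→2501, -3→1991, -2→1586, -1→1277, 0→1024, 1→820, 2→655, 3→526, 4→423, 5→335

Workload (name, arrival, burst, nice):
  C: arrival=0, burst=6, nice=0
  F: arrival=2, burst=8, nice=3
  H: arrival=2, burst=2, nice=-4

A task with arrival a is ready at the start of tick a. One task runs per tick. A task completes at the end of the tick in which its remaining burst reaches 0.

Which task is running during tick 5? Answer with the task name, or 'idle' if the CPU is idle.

t=0: vr[C=0] → run C
t=1: vr[C=1] → run C
t=2: vr[C=2 F=2 H=2] → run C
t=3: vr[C=3 F=2 H=2] → run F
t=4: vr[C=3 F=1038/263 H=2] → run H
t=5: vr[C=3 F=1038/263 H=6026/2501] → run H
t=6: vr[C=3 F=1038/263] → run C
t=7: vr[C=4 F=1038/263] → run F
t=8: vr[C=4 F=1550/263] → run C
t=9: vr[C=5 F=1550/263] → run C
t=10: vr[F=1550/263] → run F
t=11: vr[F=2062/263] → run F
t=12: vr[F=2574/263] → run F
t=13: vr[F=3086/263] → run F
t=14: vr[F=3598/263] → run F
t=15: vr[F=4110/263] → run F
t=16: (idle)
t=17: (idle)

running at tick 5 = H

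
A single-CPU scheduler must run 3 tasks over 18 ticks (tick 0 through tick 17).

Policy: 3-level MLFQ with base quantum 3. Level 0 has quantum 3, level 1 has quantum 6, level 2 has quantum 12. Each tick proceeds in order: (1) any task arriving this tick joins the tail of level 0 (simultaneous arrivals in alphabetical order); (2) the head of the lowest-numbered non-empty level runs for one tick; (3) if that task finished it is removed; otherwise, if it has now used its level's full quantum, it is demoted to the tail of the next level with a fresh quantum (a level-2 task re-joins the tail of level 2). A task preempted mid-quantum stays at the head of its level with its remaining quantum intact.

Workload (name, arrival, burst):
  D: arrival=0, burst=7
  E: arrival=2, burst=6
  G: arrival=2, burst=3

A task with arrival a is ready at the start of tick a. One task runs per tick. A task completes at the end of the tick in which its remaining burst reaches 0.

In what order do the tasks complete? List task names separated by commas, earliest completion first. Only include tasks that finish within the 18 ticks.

t=0: L0/L1/L2 = D/-/- → run D
t=1: L0/L1/L2 = D/-/- → run D
t=2: L0/L1/L2 = DEG/-/- → run D
t=3: L0/L1/L2 = EG/D/- → run E
t=4: L0/L1/L2 = EG/D/- → run E
t=5: L0/L1/L2 = EG/D/- → run E
t=6: L0/L1/L2 = G/DE/- → run G
t=7: L0/L1/L2 = G/DE/- → run G
t=8: L0/L1/L2 = G/DE/- → run G
t=9: L0/L1/L2 = -/DE/- → run D
t=10: L0/L1/L2 = -/DE/- → run D
t=11: L0/L1/L2 = -/DE/- → run D
t=12: L0/L1/L2 = -/DE/- → run D
t=13: L0/L1/L2 = -/E/- → run E
t=14: L0/L1/L2 = -/E/- → run E
t=15: L0/L1/L2 = -/E/- → run E
t=16: (idle)
t=17: (idle)

completion order = G, D, E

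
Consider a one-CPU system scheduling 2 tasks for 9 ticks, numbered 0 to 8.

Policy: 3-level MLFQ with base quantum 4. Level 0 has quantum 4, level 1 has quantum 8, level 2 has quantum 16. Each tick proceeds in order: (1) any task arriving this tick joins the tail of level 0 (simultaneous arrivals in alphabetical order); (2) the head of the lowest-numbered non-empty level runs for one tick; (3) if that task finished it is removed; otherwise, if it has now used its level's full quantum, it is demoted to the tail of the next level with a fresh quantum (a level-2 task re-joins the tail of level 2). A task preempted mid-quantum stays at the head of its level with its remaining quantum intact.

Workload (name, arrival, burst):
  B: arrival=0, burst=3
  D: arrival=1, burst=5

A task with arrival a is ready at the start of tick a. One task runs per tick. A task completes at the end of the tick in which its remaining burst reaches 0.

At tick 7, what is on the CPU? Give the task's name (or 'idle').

t=0: L0/L1/L2 = B/-/- → run B
t=1: L0/L1/L2 = BD/-/- → run B
t=2: L0/L1/L2 = BD/-/- → run B
t=3: L0/L1/L2 = D/-/- → run D
t=4: L0/L1/L2 = D/-/- → run D
t=5: L0/L1/L2 = D/-/- → run D
t=6: L0/L1/L2 = D/-/- → run D
t=7: L0/L1/L2 = -/D/- → run D
t=8: (idle)

running at tick 7 = D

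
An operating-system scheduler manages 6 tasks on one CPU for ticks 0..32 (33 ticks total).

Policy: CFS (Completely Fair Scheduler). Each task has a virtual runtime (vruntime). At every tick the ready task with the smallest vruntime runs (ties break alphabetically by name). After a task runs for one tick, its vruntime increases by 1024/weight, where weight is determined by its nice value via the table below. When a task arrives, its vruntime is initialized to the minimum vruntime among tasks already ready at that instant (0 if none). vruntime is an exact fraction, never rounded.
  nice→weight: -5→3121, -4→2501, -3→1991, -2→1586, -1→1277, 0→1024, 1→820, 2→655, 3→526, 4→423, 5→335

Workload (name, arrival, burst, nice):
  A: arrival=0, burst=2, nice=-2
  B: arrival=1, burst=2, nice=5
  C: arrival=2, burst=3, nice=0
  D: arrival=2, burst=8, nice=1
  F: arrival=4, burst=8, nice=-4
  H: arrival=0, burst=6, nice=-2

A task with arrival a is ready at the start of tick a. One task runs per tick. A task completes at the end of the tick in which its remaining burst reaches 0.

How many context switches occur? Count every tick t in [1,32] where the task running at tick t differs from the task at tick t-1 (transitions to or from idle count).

context switches = 24

t=0: vr[A=0 H=0] → run A
t=1: vr[A=512/793 B=0 H=0] → run B
t=2: vr[A=512/793 B=1024/335 C=0 D=0 H=0] → run C
t=3: vr[A=512/793 B=1024/335 C=1 D=0 H=0] → run D
t=4: vr[A=512/793 B=1024/335 C=1 D=256/205 F=0 H=0] → run F
t=5: vr[A=512/793 B=1024/335 C=1 D=256/205 F=1024/2501 H=0] → run H
t=6: vr[A=512/793 B=1024/335 C=1 D=256/205 F=1024/2501 H=512/793] → run F
t=7: vr[A=512/793 B=1024/335 C=1 D=256/205 F=2048/2501 H=512/793] → run A
t=8: vr[B=1024/335 C=1 D=256/205 F=2048/2501 H=512/793] → run H
t=9: vr[B=1024/335 C=1 D=256/205 F=2048/2501 H=1024/793] → run F
t=10: vr[B=1024/335 C=1 D=256/205 F=3072/2501 H=1024/793] → run C
t=11: vr[B=1024/335 C=2 D=256/205 F=3072/2501 H=1024/793] → run F
t=12: vr[B=1024/335 C=2 D=256/205 F=4096/2501 H=1024/793] → run D
t=13: vr[B=1024/335 C=2 D=512/205 F=4096/2501 H=1024/793] → run H
t=14: vr[B=1024/335 C=2 D=512/205 F=4096/2501 H=1536/793] → run F
t=15: vr[B=1024/335 C=2 D=512/205 F=5120/2501 H=1536/793] → run H
t=16: vr[B=1024/335 C=2 D=512/205 F=5120/2501 H=2048/793] → run C
t=17: vr[B=1024/335 D=512/205 F=5120/2501 H=2048/793] → run F
t=18: vr[B=1024/335 D=512/205 F=6144/2501 H=2048/793] → run F
t=19: vr[B=1024/335 D=512/205 F=7168/2501 H=2048/793] → run D
t=20: vr[B=1024/335 D=768/205 F=7168/2501 H=2048/793] → run H
t=21: vr[B=1024/335 D=768/205 F=7168/2501 H=2560/793] → run F
t=22: vr[B=1024/335 D=768/205 H=2560/793] → run B
t=23: vr[D=768/205 H=2560/793] → run H
t=24: vr[D=768/205] → run D
t=25: vr[D=1024/205] → run D
t=26: vr[D=256/41] → run D
t=27: vr[D=1536/205] → run D
t=28: vr[D=1792/205] → run D
t=29: (idle)
t=30: (idle)
t=31: (idle)
t=32: (idle)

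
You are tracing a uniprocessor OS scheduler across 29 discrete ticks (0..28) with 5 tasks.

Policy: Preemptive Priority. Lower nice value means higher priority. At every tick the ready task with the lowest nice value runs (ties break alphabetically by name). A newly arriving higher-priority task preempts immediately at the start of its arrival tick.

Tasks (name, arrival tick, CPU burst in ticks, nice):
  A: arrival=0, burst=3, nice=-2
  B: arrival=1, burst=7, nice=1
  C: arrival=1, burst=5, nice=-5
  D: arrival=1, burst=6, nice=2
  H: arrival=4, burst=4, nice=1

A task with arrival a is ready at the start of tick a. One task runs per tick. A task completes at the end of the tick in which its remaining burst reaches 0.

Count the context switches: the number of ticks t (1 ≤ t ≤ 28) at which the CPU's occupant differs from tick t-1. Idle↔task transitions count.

t=0: ready={A} → run A
t=1: ready={A,B,C,D} → run C
t=2: ready={A,B,C,D} → run C
t=3: ready={A,B,C,D} → run C
t=4: ready={A,B,C,D,H} → run C
t=5: ready={A,B,C,D,H} → run C
t=6: ready={A,B,D,H} → run A
t=7: ready={A,B,D,H} → run A
t=8: ready={B,D,H} → run B
t=9: ready={B,D,H} → run B
t=10: ready={B,D,H} → run B
t=11: ready={B,D,H} → run B
t=12: ready={B,D,H} → run B
t=13: ready={B,D,H} → run B
t=14: ready={B,D,H} → run B
t=15: ready={D,H} → run H
t=16: ready={D,H} → run H
t=17: ready={D,H} → run H
t=18: ready={D,H} → run H
t=19: ready={D} → run D
t=20: ready={D} → run D
t=21: ready={D} → run D
t=22: ready={D} → run D
t=23: ready={D} → run D
t=24: ready={D} → run D
t=25: (idle)
t=26: (idle)
t=27: (idle)
t=28: (idle)

context switches = 6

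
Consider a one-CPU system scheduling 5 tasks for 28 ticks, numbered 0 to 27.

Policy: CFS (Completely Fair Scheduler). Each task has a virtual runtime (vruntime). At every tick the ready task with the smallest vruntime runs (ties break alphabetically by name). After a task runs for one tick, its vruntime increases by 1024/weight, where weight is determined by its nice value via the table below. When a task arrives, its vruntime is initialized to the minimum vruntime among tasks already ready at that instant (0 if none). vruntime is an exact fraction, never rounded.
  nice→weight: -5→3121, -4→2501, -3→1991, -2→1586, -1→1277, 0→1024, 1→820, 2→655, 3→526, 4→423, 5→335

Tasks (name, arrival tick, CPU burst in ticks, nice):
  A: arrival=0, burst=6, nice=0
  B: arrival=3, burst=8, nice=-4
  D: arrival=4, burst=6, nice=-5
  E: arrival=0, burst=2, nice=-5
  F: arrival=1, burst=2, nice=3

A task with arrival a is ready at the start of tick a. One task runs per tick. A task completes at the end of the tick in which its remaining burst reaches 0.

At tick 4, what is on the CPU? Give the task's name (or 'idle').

running at tick 4 = D

t=0: vr[A=0 E=0] → run A
t=1: vr[A=1 E=0 F=0] → run E
t=2: vr[A=1 E=1024/3121 F=0] → run F
t=3: vr[A=1 B=1024/3121 E=1024/3121 F=512/263] → run B
t=4: vr[A=1 B=5756928/7805621 D=1024/3121 E=1024/3121 F=512/263] → run D
t=5: vr[A=1 B=5756928/7805621 D=2048/3121 E=1024/3121 F=512/263] → run E
t=6: vr[A=1 B=5756928/7805621 D=2048/3121 F=512/263] → run D
t=7: vr[A=1 B=5756928/7805621 D=3072/3121 F=512/263] → run B
t=8: vr[A=1 B=8952832/7805621 D=3072/3121 F=512/263] → run D
t=9: vr[A=1 B=8952832/7805621 D=4096/3121 F=512/263] → run A
t=10: vr[A=2 B=8952832/7805621 D=4096/3121 F=512/263] → run B
t=11: vr[A=2 B=12148736/7805621 D=4096/3121 F=512/263] → run D
t=12: vr[A=2 B=12148736/7805621 D=5120/3121 F=512/263] → run B
t=13: vr[A=2 B=15344640/7805621 D=5120/3121 F=512/263] → run D
t=14: vr[A=2 B=15344640/7805621 D=6144/3121 F=512/263] → run F
t=15: vr[A=2 B=15344640/7805621 D=6144/3121] → run B
t=16: vr[A=2 B=18540544/7805621 D=6144/3121] → run D
t=17: vr[A=2 B=18540544/7805621] → run A
t=18: vr[A=3 B=18540544/7805621] → run B
t=19: vr[A=3 B=21736448/7805621] → run B
t=20: vr[A=3 B=24932352/7805621] → run A
t=21: vr[A=4 B=24932352/7805621] → run B
t=22: vr[A=4] → run A
t=23: vr[A=5] → run A
t=24: (idle)
t=25: (idle)
t=26: (idle)
t=27: (idle)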